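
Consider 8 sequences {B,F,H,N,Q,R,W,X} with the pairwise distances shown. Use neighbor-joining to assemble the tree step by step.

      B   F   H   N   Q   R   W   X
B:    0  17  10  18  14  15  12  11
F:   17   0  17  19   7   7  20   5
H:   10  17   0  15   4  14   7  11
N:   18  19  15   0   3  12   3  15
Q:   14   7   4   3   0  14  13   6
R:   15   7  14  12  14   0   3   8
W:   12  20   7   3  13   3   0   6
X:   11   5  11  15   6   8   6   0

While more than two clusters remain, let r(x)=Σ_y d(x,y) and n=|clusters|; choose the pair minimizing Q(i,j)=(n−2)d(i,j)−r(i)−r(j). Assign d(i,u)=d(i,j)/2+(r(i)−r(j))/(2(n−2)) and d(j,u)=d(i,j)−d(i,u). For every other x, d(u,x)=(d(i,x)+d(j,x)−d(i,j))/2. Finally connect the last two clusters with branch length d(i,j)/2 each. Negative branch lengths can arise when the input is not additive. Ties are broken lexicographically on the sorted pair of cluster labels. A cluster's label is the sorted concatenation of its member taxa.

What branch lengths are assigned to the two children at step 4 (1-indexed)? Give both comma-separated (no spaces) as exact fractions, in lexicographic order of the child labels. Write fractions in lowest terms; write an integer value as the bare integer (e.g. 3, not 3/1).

59/8,21/8

step 1: merge (N,W) at d=3, Q=-131; branch lengths N→13/4, W→-1/4; new cluster NW
  updated: d(B,NW)=27/2, d(F,NW)=18, d(H,NW)=19/2, d(NW,Q)=13/2, d(NW,R)=6, d(NW,X)=9
step 2: merge (F,R) at d=7, Q=-100; branch lengths F→21/5, R→14/5; new cluster FR
  updated: d(B,FR)=25/2, d(FR,H)=12, d(FR,NW)=17/2, d(FR,Q)=7, d(FR,X)=3
step 3: merge (FR,X) at d=3, Q=-71; branch lengths FR→15/8, X→9/8; new cluster FRX
  updated: d(B,FRX)=41/4, d(FRX,H)=10, d(FRX,NW)=29/4, d(FRX,Q)=5
step 4: merge (B,H) at d=10, Q=-205/4; branch lengths B→59/8, H→21/8; new cluster BH
  updated: d(BH,FRX)=41/8, d(BH,NW)=13/2, d(BH,Q)=4
step 5: merge (BH,Q) at d=4, Q=-185/8; branch lengths BH→65/32, Q→63/32; new cluster BHQ
  updated: d(BHQ,FRX)=49/16, d(BHQ,NW)=9/2
step 6: merge (BHQ,FRX) at d=49/16, Q=-237/16; branch lengths BHQ→5/32, FRX→93/32; new cluster BFHQRX
  updated: d(BFHQRX,NW)=139/32
step 7: merge (BFHQRX,NW) at d=139/32; branch lengths BFHQRX→139/64, NW→139/64; new cluster BFHNQRWX
final tree: ((((B:59/8,H:21/8):65/32,Q:63/32):5/32,((F:21/5,R:14/5):15/8,X:9/8):93/32):139/64,(N:13/4,W:-1/4):139/64)
total length: 1101/32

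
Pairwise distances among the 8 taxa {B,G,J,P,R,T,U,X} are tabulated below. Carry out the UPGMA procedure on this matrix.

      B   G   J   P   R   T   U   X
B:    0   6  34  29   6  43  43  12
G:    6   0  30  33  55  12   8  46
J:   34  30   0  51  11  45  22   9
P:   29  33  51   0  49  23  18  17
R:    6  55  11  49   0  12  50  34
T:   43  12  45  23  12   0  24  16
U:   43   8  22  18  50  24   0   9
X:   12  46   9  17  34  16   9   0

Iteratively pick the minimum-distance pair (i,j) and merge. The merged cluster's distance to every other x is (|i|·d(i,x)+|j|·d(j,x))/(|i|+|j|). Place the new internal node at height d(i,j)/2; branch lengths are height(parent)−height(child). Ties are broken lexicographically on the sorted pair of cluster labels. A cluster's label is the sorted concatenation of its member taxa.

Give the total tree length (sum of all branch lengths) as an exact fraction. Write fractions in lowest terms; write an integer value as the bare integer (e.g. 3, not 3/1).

3865/48

1. join B+G (d=6) ⇒ BG; edges |B|=3, |G|=3
  updated: d(BG,J)=32, d(BG,P)=31, d(BG,R)=61/2, d(BG,T)=55/2, d(BG,U)=51/2, d(BG,X)=29
2. join J+X (d=9) ⇒ JX; edges |J|=9/2, |X|=9/2
  updated: d(BG,JX)=61/2, d(JX,P)=34, d(JX,R)=45/2, d(JX,T)=61/2, d(JX,U)=31/2
3. join R+T (d=12) ⇒ RT; edges |R|=6, |T|=6
  updated: d(BG,RT)=29, d(JX,RT)=53/2, d(P,RT)=36, d(RT,U)=37
4. join JX+U (d=31/2) ⇒ JUX; edges |JX|=13/4, |U|=31/4
  updated: d(BG,JUX)=173/6, d(JUX,P)=86/3, d(JUX,RT)=30
5. join JUX+P (d=86/3) ⇒ JPUX; edges |JUX|=79/12, |P|=43/3
  updated: d(BG,JPUX)=235/8, d(JPUX,RT)=63/2
6. join BG+RT (d=29) ⇒ BGRT; edges |BG|=23/2, |RT|=17/2
  updated: d(BGRT,JPUX)=487/16
7. join BGRT+JPUX (d=487/16) ⇒ BGJPRTUX; edges |BGRT|=23/32, |JPUX|=85/96
final tree: (((B:3,G:3):23/2,(R:6,T:6):17/2):23/32,(((J:9/2,X:9/2):13/4,U:31/4):79/12,P:43/3):85/96)
total length: 3865/48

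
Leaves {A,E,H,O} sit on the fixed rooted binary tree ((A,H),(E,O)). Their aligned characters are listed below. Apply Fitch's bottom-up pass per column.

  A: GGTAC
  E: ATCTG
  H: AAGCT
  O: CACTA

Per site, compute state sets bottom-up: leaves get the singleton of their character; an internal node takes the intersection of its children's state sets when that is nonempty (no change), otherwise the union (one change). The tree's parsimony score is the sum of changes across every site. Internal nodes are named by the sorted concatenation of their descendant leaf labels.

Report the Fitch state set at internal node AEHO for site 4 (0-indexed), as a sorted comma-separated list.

A,C,G,T

site 0, node AH: A={G} ∪ H={A} → {A,G} (+1)
site 0, node EO: E={A} ∪ O={C} → {A,C} (+1)
site 0, node AEHO: AH={A,G} ∩ EO={A,C} → {A} (+0)
site 1, node AH: A={G} ∪ H={A} → {A,G} (+1)
site 1, node EO: E={T} ∪ O={A} → {A,T} (+1)
site 1, node AEHO: AH={A,G} ∩ EO={A,T} → {A} (+0)
site 2, node AH: A={T} ∪ H={G} → {G,T} (+1)
site 2, node EO: E={C} ∩ O={C} → {C} (+0)
site 2, node AEHO: AH={G,T} ∪ EO={C} → {C,G,T} (+1)
site 3, node AH: A={A} ∪ H={C} → {A,C} (+1)
site 3, node EO: E={T} ∩ O={T} → {T} (+0)
site 3, node AEHO: AH={A,C} ∪ EO={T} → {A,C,T} (+1)
site 4, node AH: A={C} ∪ H={T} → {C,T} (+1)
site 4, node EO: E={G} ∪ O={A} → {A,G} (+1)
site 4, node AEHO: AH={C,T} ∪ EO={A,G} → {A,C,G,T} (+1)
per-site changes: [2, 2, 2, 2, 3]; total = 11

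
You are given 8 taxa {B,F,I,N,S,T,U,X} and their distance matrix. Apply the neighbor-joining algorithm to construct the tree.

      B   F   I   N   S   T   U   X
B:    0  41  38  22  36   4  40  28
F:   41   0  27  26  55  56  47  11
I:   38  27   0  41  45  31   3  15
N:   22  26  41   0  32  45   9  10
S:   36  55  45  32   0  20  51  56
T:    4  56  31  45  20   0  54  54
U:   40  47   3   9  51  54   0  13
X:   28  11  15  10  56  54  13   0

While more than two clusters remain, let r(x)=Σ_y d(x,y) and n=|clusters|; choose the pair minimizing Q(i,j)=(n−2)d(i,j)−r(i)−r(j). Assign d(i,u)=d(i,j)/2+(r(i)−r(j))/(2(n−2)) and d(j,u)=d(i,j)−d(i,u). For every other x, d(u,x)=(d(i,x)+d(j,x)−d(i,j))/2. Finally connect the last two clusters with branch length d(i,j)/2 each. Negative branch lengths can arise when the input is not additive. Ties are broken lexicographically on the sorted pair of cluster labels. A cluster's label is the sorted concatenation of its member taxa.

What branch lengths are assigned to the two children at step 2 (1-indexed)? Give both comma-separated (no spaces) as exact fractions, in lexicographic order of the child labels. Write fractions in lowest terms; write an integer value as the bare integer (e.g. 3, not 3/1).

1. join B+T (d=4, Q=-449) ⇒ BT; edges |B|=-31/12, |T|=79/12
  updated: d(BT,F)=93/2, d(BT,I)=65/2, d(BT,N)=63/2, d(BT,S)=26, d(BT,U)=45, d(BT,X)=39
2. join BT+S (d=26, Q=-711/2) ⇒ BST; edges |BT|=171/20, |S|=349/20
  updated: d(BST,F)=151/4, d(BST,I)=103/4, d(BST,N)=75/4, d(BST,U)=35, d(BST,X)=69/2
3. join I+U (d=3, Q=-827/4) ⇒ IU; edges |I|=67/32, |U|=29/32
  updated: d(BST,IU)=231/8, d(F,IU)=71/2, d(IU,N)=47/2, d(IU,X)=25/2
4. join F+X (d=11, Q=-581/4) ⇒ FX; edges |F|=301/24, |X|=-37/24
  updated: d(BST,FX)=245/8, d(FX,IU)=37/2, d(FX,N)=25/2
5. join BST+N (d=75/4, Q=-191/2) ⇒ BNST; edges |BST|=61/4, |N|=7/2
  updated: d(BNST,FX)=195/16, d(BNST,IU)=269/16
6. join BNST+FX (d=195/16, Q=-95/2) ⇒ BFNSTX; edges |BNST|=21/4, |FX|=111/16
  updated: d(BFNSTX,IU)=185/16
7. join BFNSTX+IU (d=185/16) ⇒ BFINSTUX; edges |BFNSTX|=185/32, |IU|=185/32
final tree: (((((B:-31/12,T:79/12):171/20,S:349/20):61/4,N:7/2):21/4,(F:301/24,X:-37/24):111/16):185/32,(I:67/32,U:29/32):185/32)
total length: 173/2

171/20,349/20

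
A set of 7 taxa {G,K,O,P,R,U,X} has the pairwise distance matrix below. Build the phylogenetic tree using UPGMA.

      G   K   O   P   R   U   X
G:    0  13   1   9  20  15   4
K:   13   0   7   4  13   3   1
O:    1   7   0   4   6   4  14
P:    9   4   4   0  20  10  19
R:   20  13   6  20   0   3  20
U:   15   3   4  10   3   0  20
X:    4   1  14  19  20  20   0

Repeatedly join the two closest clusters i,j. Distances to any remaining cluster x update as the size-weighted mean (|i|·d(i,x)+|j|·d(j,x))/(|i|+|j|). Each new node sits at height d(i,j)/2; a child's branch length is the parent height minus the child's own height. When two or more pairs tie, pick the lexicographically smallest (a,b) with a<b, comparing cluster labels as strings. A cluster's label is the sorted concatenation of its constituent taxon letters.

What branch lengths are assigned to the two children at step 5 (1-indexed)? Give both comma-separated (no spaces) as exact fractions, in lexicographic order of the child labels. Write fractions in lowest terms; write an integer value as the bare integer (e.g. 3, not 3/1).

11/6,55/12

step 1: merge (G,O) at d=1; branch lengths G→1/2, O→1/2; new cluster GO
  updated: d(GO,K)=10, d(GO,P)=13/2, d(GO,R)=13, d(GO,U)=19/2, d(GO,X)=9
step 2: merge (K,X) at d=1; branch lengths K→1/2, X→1/2; new cluster KX
  updated: d(GO,KX)=19/2, d(KX,P)=23/2, d(KX,R)=33/2, d(KX,U)=23/2
step 3: merge (R,U) at d=3; branch lengths R→3/2, U→3/2; new cluster RU
  updated: d(GO,RU)=45/4, d(KX,RU)=14, d(P,RU)=15
step 4: merge (GO,P) at d=13/2; branch lengths GO→11/4, P→13/4; new cluster GOP
  updated: d(GOP,KX)=61/6, d(GOP,RU)=25/2
step 5: merge (GOP,KX) at d=61/6; branch lengths GOP→11/6, KX→55/12; new cluster GKOPX
  updated: d(GKOPX,RU)=131/10
step 6: merge (GKOPX,RU) at d=131/10; branch lengths GKOPX→22/15, RU→101/20; new cluster GKOPRUX
final tree: ((((G:1/2,O:1/2):11/4,P:13/4):11/6,(K:1/2,X:1/2):55/12):22/15,(R:3/2,U:3/2):101/20)
total length: 359/15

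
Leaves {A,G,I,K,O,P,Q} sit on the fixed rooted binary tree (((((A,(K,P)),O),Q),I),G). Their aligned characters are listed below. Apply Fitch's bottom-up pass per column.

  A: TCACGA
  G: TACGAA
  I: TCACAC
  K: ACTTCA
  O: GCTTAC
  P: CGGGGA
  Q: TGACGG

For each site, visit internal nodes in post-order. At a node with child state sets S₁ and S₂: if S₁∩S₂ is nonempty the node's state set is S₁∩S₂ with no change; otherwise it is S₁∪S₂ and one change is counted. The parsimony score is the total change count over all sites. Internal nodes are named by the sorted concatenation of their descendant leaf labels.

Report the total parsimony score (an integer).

site 0, node KP: K={A} ∪ P={C} → {A,C} (+1)
site 0, node AKP: A={T} ∪ KP={A,C} → {A,C,T} (+1)
site 0, node AKOP: AKP={A,C,T} ∪ O={G} → {A,C,G,T} (+1)
site 0, node AKOPQ: AKOP={A,C,G,T} ∩ Q={T} → {T} (+0)
site 0, node AIKOPQ: AKOPQ={T} ∩ I={T} → {T} (+0)
site 0, node AGIKOPQ: AIKOPQ={T} ∩ G={T} → {T} (+0)
site 1, node KP: K={C} ∪ P={G} → {C,G} (+1)
site 1, node AKP: A={C} ∩ KP={C,G} → {C} (+0)
site 1, node AKOP: AKP={C} ∩ O={C} → {C} (+0)
site 1, node AKOPQ: AKOP={C} ∪ Q={G} → {C,G} (+1)
site 1, node AIKOPQ: AKOPQ={C,G} ∩ I={C} → {C} (+0)
site 1, node AGIKOPQ: AIKOPQ={C} ∪ G={A} → {A,C} (+1)
site 2, node KP: K={T} ∪ P={G} → {G,T} (+1)
site 2, node AKP: A={A} ∪ KP={G,T} → {A,G,T} (+1)
site 2, node AKOP: AKP={A,G,T} ∩ O={T} → {T} (+0)
site 2, node AKOPQ: AKOP={T} ∪ Q={A} → {A,T} (+1)
site 2, node AIKOPQ: AKOPQ={A,T} ∩ I={A} → {A} (+0)
site 2, node AGIKOPQ: AIKOPQ={A} ∪ G={C} → {A,C} (+1)
site 3, node KP: K={T} ∪ P={G} → {G,T} (+1)
site 3, node AKP: A={C} ∪ KP={G,T} → {C,G,T} (+1)
site 3, node AKOP: AKP={C,G,T} ∩ O={T} → {T} (+0)
site 3, node AKOPQ: AKOP={T} ∪ Q={C} → {C,T} (+1)
site 3, node AIKOPQ: AKOPQ={C,T} ∩ I={C} → {C} (+0)
site 3, node AGIKOPQ: AIKOPQ={C} ∪ G={G} → {C,G} (+1)
site 4, node KP: K={C} ∪ P={G} → {C,G} (+1)
site 4, node AKP: A={G} ∩ KP={C,G} → {G} (+0)
site 4, node AKOP: AKP={G} ∪ O={A} → {A,G} (+1)
site 4, node AKOPQ: AKOP={A,G} ∩ Q={G} → {G} (+0)
site 4, node AIKOPQ: AKOPQ={G} ∪ I={A} → {A,G} (+1)
site 4, node AGIKOPQ: AIKOPQ={A,G} ∩ G={A} → {A} (+0)
site 5, node KP: K={A} ∩ P={A} → {A} (+0)
site 5, node AKP: A={A} ∩ KP={A} → {A} (+0)
site 5, node AKOP: AKP={A} ∪ O={C} → {A,C} (+1)
site 5, node AKOPQ: AKOP={A,C} ∪ Q={G} → {A,C,G} (+1)
site 5, node AIKOPQ: AKOPQ={A,C,G} ∩ I={C} → {C} (+0)
site 5, node AGIKOPQ: AIKOPQ={C} ∪ G={A} → {A,C} (+1)
per-site changes: [3, 3, 4, 4, 3, 3]; total = 20

20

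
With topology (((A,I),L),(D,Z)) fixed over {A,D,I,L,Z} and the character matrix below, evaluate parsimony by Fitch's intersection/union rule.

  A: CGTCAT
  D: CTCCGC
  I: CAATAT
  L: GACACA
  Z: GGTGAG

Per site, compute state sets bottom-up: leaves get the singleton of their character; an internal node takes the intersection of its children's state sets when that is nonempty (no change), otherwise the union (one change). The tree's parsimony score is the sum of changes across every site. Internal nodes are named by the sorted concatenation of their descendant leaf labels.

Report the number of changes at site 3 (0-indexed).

site 0, node AI: A={C} ∩ I={C} → {C} (+0)
site 0, node AIL: AI={C} ∪ L={G} → {C,G} (+1)
site 0, node DZ: D={C} ∪ Z={G} → {C,G} (+1)
site 0, node ADILZ: AIL={C,G} ∩ DZ={C,G} → {C,G} (+0)
site 1, node AI: A={G} ∪ I={A} → {A,G} (+1)
site 1, node AIL: AI={A,G} ∩ L={A} → {A} (+0)
site 1, node DZ: D={T} ∪ Z={G} → {G,T} (+1)
site 1, node ADILZ: AIL={A} ∪ DZ={G,T} → {A,G,T} (+1)
site 2, node AI: A={T} ∪ I={A} → {A,T} (+1)
site 2, node AIL: AI={A,T} ∪ L={C} → {A,C,T} (+1)
site 2, node DZ: D={C} ∪ Z={T} → {C,T} (+1)
site 2, node ADILZ: AIL={A,C,T} ∩ DZ={C,T} → {C,T} (+0)
site 3, node AI: A={C} ∪ I={T} → {C,T} (+1)
site 3, node AIL: AI={C,T} ∪ L={A} → {A,C,T} (+1)
site 3, node DZ: D={C} ∪ Z={G} → {C,G} (+1)
site 3, node ADILZ: AIL={A,C,T} ∩ DZ={C,G} → {C} (+0)
site 4, node AI: A={A} ∩ I={A} → {A} (+0)
site 4, node AIL: AI={A} ∪ L={C} → {A,C} (+1)
site 4, node DZ: D={G} ∪ Z={A} → {A,G} (+1)
site 4, node ADILZ: AIL={A,C} ∩ DZ={A,G} → {A} (+0)
site 5, node AI: A={T} ∩ I={T} → {T} (+0)
site 5, node AIL: AI={T} ∪ L={A} → {A,T} (+1)
site 5, node DZ: D={C} ∪ Z={G} → {C,G} (+1)
site 5, node ADILZ: AIL={A,T} ∪ DZ={C,G} → {A,C,G,T} (+1)
per-site changes: [2, 3, 3, 3, 2, 3]; total = 16

3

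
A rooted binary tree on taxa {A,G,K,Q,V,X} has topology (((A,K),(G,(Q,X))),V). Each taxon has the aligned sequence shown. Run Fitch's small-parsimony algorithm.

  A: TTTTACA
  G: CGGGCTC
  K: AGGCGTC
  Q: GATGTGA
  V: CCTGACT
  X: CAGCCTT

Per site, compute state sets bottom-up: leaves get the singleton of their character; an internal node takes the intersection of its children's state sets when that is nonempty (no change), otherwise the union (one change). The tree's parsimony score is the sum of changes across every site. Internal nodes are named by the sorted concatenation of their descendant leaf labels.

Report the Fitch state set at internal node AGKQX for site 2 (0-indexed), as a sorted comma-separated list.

[col 0] AK: children A:{T}, K:{A} ∪→ {A,T}; cost 1
[col 0] QX: children Q:{G}, X:{C} ∪→ {C,G}; cost 1
[col 0] GQX: children G:{C}, QX:{C,G} ∩→ {C}; cost 0
[col 0] AGKQX: children AK:{A,T}, GQX:{C} ∪→ {A,C,T}; cost 1
[col 0] AGKQVX: children AGKQX:{A,C,T}, V:{C} ∩→ {C}; cost 0
[col 1] AK: children A:{T}, K:{G} ∪→ {G,T}; cost 1
[col 1] QX: children Q:{A}, X:{A} ∩→ {A}; cost 0
[col 1] GQX: children G:{G}, QX:{A} ∪→ {A,G}; cost 1
[col 1] AGKQX: children AK:{G,T}, GQX:{A,G} ∩→ {G}; cost 0
[col 1] AGKQVX: children AGKQX:{G}, V:{C} ∪→ {C,G}; cost 1
[col 2] AK: children A:{T}, K:{G} ∪→ {G,T}; cost 1
[col 2] QX: children Q:{T}, X:{G} ∪→ {G,T}; cost 1
[col 2] GQX: children G:{G}, QX:{G,T} ∩→ {G}; cost 0
[col 2] AGKQX: children AK:{G,T}, GQX:{G} ∩→ {G}; cost 0
[col 2] AGKQVX: children AGKQX:{G}, V:{T} ∪→ {G,T}; cost 1
[col 3] AK: children A:{T}, K:{C} ∪→ {C,T}; cost 1
[col 3] QX: children Q:{G}, X:{C} ∪→ {C,G}; cost 1
[col 3] GQX: children G:{G}, QX:{C,G} ∩→ {G}; cost 0
[col 3] AGKQX: children AK:{C,T}, GQX:{G} ∪→ {C,G,T}; cost 1
[col 3] AGKQVX: children AGKQX:{C,G,T}, V:{G} ∩→ {G}; cost 0
[col 4] AK: children A:{A}, K:{G} ∪→ {A,G}; cost 1
[col 4] QX: children Q:{T}, X:{C} ∪→ {C,T}; cost 1
[col 4] GQX: children G:{C}, QX:{C,T} ∩→ {C}; cost 0
[col 4] AGKQX: children AK:{A,G}, GQX:{C} ∪→ {A,C,G}; cost 1
[col 4] AGKQVX: children AGKQX:{A,C,G}, V:{A} ∩→ {A}; cost 0
[col 5] AK: children A:{C}, K:{T} ∪→ {C,T}; cost 1
[col 5] QX: children Q:{G}, X:{T} ∪→ {G,T}; cost 1
[col 5] GQX: children G:{T}, QX:{G,T} ∩→ {T}; cost 0
[col 5] AGKQX: children AK:{C,T}, GQX:{T} ∩→ {T}; cost 0
[col 5] AGKQVX: children AGKQX:{T}, V:{C} ∪→ {C,T}; cost 1
[col 6] AK: children A:{A}, K:{C} ∪→ {A,C}; cost 1
[col 6] QX: children Q:{A}, X:{T} ∪→ {A,T}; cost 1
[col 6] GQX: children G:{C}, QX:{A,T} ∪→ {A,C,T}; cost 1
[col 6] AGKQX: children AK:{A,C}, GQX:{A,C,T} ∩→ {A,C}; cost 0
[col 6] AGKQVX: children AGKQX:{A,C}, V:{T} ∪→ {A,C,T}; cost 1
per-site changes: [3, 3, 3, 3, 3, 3, 4]; total = 22

G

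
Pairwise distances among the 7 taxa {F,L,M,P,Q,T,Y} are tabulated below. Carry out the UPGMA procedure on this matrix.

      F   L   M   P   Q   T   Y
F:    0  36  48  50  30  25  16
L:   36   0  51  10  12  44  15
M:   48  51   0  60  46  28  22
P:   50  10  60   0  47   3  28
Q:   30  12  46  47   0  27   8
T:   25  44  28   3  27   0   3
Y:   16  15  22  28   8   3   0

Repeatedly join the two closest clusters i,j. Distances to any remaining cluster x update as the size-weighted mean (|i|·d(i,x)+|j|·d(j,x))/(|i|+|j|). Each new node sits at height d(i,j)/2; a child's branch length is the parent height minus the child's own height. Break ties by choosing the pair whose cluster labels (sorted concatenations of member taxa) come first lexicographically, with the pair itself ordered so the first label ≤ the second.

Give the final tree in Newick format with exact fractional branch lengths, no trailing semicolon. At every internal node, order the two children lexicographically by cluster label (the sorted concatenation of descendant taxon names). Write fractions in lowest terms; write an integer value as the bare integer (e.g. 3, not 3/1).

((F:157/10,((L:27/4,(Q:4,Y:4):11/4):13/2,(P:3/2,T:3/2):47/4):49/20):111/20,M:85/4)

step 1: merge (P,T) at d=3; branch lengths P→3/2, T→3/2; new cluster PT
  updated: d(F,PT)=75/2, d(L,PT)=27, d(M,PT)=44, d(PT,Q)=37, d(PT,Y)=31/2
step 2: merge (Q,Y) at d=8; branch lengths Q→4, Y→4; new cluster QY
  updated: d(F,QY)=23, d(L,QY)=27/2, d(M,QY)=34, d(PT,QY)=105/4
step 3: merge (L,QY) at d=27/2; branch lengths L→27/4, QY→11/4; new cluster LQY
  updated: d(F,LQY)=82/3, d(LQY,M)=119/3, d(LQY,PT)=53/2
step 4: merge (LQY,PT) at d=53/2; branch lengths LQY→13/2, PT→47/4; new cluster LPQTY
  updated: d(F,LPQTY)=157/5, d(LPQTY,M)=207/5
step 5: merge (F,LPQTY) at d=157/5; branch lengths F→157/10, LPQTY→49/20; new cluster FLPQTY
  updated: d(FLPQTY,M)=85/2
step 6: merge (FLPQTY,M) at d=85/2; branch lengths FLPQTY→111/20, M→85/4; new cluster FLMPQTY
final tree: ((F:157/10,((L:27/4,(Q:4,Y:4):11/4):13/2,(P:3/2,T:3/2):47/4):49/20):111/20,M:85/4)
total length: 837/10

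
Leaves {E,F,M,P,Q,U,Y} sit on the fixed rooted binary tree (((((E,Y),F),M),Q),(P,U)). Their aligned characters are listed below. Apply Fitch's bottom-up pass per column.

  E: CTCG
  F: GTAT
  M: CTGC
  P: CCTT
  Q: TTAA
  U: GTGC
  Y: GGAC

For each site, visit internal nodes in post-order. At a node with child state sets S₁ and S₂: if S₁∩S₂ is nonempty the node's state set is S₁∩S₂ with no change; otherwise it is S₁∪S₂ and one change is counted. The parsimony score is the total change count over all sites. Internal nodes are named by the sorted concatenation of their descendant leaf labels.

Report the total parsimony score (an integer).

14

[col 0] EY: children E:{C}, Y:{G} ∪→ {C,G}; cost 1
[col 0] EFY: children EY:{C,G}, F:{G} ∩→ {G}; cost 0
[col 0] EFMY: children EFY:{G}, M:{C} ∪→ {C,G}; cost 1
[col 0] EFMQY: children EFMY:{C,G}, Q:{T} ∪→ {C,G,T}; cost 1
[col 0] PU: children P:{C}, U:{G} ∪→ {C,G}; cost 1
[col 0] EFMPQUY: children EFMQY:{C,G,T}, PU:{C,G} ∩→ {C,G}; cost 0
[col 1] EY: children E:{T}, Y:{G} ∪→ {G,T}; cost 1
[col 1] EFY: children EY:{G,T}, F:{T} ∩→ {T}; cost 0
[col 1] EFMY: children EFY:{T}, M:{T} ∩→ {T}; cost 0
[col 1] EFMQY: children EFMY:{T}, Q:{T} ∩→ {T}; cost 0
[col 1] PU: children P:{C}, U:{T} ∪→ {C,T}; cost 1
[col 1] EFMPQUY: children EFMQY:{T}, PU:{C,T} ∩→ {T}; cost 0
[col 2] EY: children E:{C}, Y:{A} ∪→ {A,C}; cost 1
[col 2] EFY: children EY:{A,C}, F:{A} ∩→ {A}; cost 0
[col 2] EFMY: children EFY:{A}, M:{G} ∪→ {A,G}; cost 1
[col 2] EFMQY: children EFMY:{A,G}, Q:{A} ∩→ {A}; cost 0
[col 2] PU: children P:{T}, U:{G} ∪→ {G,T}; cost 1
[col 2] EFMPQUY: children EFMQY:{A}, PU:{G,T} ∪→ {A,G,T}; cost 1
[col 3] EY: children E:{G}, Y:{C} ∪→ {C,G}; cost 1
[col 3] EFY: children EY:{C,G}, F:{T} ∪→ {C,G,T}; cost 1
[col 3] EFMY: children EFY:{C,G,T}, M:{C} ∩→ {C}; cost 0
[col 3] EFMQY: children EFMY:{C}, Q:{A} ∪→ {A,C}; cost 1
[col 3] PU: children P:{T}, U:{C} ∪→ {C,T}; cost 1
[col 3] EFMPQUY: children EFMQY:{A,C}, PU:{C,T} ∩→ {C}; cost 0
per-site changes: [4, 2, 4, 4]; total = 14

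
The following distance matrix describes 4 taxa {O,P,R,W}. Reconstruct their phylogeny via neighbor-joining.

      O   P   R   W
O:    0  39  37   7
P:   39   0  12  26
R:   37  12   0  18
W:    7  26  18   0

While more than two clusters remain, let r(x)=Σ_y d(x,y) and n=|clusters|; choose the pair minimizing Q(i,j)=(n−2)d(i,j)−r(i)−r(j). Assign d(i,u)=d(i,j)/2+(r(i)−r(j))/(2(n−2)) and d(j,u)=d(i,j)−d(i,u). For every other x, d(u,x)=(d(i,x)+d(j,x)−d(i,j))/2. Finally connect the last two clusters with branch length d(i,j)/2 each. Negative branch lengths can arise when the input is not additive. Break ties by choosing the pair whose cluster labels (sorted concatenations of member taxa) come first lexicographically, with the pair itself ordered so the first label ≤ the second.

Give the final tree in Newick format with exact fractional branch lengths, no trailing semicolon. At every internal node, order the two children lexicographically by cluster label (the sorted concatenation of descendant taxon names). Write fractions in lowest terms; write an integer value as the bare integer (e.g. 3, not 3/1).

step 1: merge (O,W) at d=7, Q=-120; branch lengths O→23/2, W→-9/2; new cluster OW
  updated: d(OW,P)=29, d(OW,R)=24
step 2: merge (OW,P) at d=29, Q=-65; branch lengths OW→41/2, P→17/2; new cluster OPW
  updated: d(OPW,R)=7/2
step 3: merge (OPW,R) at d=7/2; branch lengths OPW→7/4, R→7/4; new cluster OPRW
final tree: (((O:23/2,W:-9/2):41/2,P:17/2):7/4,R:7/4)
total length: 79/2

(((O:23/2,W:-9/2):41/2,P:17/2):7/4,R:7/4)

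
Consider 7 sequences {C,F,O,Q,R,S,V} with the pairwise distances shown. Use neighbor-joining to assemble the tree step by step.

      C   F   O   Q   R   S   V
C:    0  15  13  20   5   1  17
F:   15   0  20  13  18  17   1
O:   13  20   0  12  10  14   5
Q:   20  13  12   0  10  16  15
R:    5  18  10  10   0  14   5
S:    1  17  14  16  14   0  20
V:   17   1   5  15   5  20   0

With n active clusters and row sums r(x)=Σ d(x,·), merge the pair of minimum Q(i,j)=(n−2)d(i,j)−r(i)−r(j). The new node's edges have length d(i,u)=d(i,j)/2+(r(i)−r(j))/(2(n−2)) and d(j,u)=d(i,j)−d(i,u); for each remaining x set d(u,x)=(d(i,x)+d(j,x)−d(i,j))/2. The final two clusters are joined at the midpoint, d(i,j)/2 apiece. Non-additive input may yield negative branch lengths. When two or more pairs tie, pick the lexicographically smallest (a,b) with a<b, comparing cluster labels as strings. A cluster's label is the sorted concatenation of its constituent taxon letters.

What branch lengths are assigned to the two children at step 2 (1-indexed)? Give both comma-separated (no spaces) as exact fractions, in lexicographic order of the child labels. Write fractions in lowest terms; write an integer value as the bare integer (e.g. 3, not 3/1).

iteration 1: select C,S (d=1, Q=-148); attach at lengths (-3/5, 8/5); label the merged cluster CS
  updated: d(CS,F)=31/2, d(CS,O)=13, d(CS,Q)=35/2, d(CS,R)=9, d(CS,V)=18
iteration 2: select F,V (d=1, Q=-215/2); attach at lengths (55/16, -39/16); label the merged cluster FV
  updated: d(CS,FV)=65/4, d(FV,O)=12, d(FV,Q)=27/2, d(FV,R)=11
iteration 3: select CS,R (d=9, Q=-275/4); attach at lengths (57/8, 15/8); label the merged cluster CRS
  updated: d(CRS,FV)=73/8, d(CRS,O)=7, d(CRS,Q)=37/4
iteration 4: select CRS,O (d=7, Q=-339/8); attach at lengths (67/32, 157/32); label the merged cluster CORS
  updated: d(CORS,FV)=113/16, d(CORS,Q)=57/8
iteration 5: select CORS,FV (d=113/16, Q=-443/16); attach at lengths (11/32, 215/32); label the merged cluster CFORSV
  updated: d(CFORSV,Q)=217/32
iteration 6: select CFORSV,Q (d=217/32); attach at lengths (217/64, 217/64); label the merged cluster CFOQRSV
final tree: (((((C:-3/5,S:8/5):57/8,R:15/8):67/32,O:157/32):11/32,(F:55/16,V:-39/16):215/32):217/64,Q:217/64)
total length: 1019/32

55/16,-39/16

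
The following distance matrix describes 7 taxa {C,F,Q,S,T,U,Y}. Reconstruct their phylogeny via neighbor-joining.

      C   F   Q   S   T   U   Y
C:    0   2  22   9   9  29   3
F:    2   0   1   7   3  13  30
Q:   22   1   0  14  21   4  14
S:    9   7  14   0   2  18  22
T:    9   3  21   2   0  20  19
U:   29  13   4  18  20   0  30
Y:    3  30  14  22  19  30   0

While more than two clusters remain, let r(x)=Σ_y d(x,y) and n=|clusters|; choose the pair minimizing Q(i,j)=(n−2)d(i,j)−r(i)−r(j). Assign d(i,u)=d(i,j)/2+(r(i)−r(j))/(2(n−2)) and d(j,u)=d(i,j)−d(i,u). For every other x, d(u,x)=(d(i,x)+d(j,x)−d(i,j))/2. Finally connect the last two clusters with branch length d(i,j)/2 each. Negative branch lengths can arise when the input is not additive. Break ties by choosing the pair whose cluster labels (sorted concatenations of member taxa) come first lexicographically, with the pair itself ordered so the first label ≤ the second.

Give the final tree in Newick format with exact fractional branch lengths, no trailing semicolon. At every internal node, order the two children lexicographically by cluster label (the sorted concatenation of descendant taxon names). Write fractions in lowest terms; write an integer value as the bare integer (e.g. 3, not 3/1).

step 1: merge (C,Y) at d=3, Q=-177; branch lengths C→-29/10, Y→59/10; new cluster CY
  updated: d(CY,F)=29/2, d(CY,Q)=33/2, d(CY,S)=14, d(CY,T)=25/2, d(CY,U)=28
step 2: merge (Q,U) at d=4, Q=-247/2; branch lengths Q→-21/16, U→85/16; new cluster QU
  updated: d(CY,QU)=81/4, d(F,QU)=5, d(QU,S)=14, d(QU,T)=37/2
step 3: merge (F,QU) at d=5, Q=-289/4; branch lengths F→-53/24, QU→173/24; new cluster FQU
  updated: d(CY,FQU)=119/8, d(FQU,S)=8, d(FQU,T)=33/4
step 4: merge (CY,FQU) at d=119/8, Q=-171/4; branch lengths CY→10, FQU→39/8; new cluster CFQUY
  updated: d(CFQUY,S)=57/16, d(CFQUY,T)=47/16
step 5: merge (CFQUY,S) at d=57/16, Q=-17/2; branch lengths CFQUY→9/4, S→21/16; new cluster CFQSUY
  updated: d(CFQSUY,T)=11/16
step 6: merge (CFQSUY,T) at d=11/16; branch lengths CFQSUY→11/32, T→11/32; new cluster CFQSTUY
final tree: ((((C:-29/10,Y:59/10):10,(F:-53/24,(Q:-21/16,U:85/16):173/24):39/8):9/4,S:21/16):11/32,T:11/32)
total length: 249/8

((((C:-29/10,Y:59/10):10,(F:-53/24,(Q:-21/16,U:85/16):173/24):39/8):9/4,S:21/16):11/32,T:11/32)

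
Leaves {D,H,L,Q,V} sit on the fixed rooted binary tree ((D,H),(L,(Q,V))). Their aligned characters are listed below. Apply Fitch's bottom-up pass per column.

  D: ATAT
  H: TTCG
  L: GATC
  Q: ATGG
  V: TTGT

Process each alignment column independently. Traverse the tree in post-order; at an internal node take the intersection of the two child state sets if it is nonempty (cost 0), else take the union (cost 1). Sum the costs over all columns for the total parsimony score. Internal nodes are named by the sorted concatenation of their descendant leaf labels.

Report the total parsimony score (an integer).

site 0, node DH: D={A} ∪ H={T} → {A,T} (+1)
site 0, node QV: Q={A} ∪ V={T} → {A,T} (+1)
site 0, node LQV: L={G} ∪ QV={A,T} → {A,G,T} (+1)
site 0, node DHLQV: DH={A,T} ∩ LQV={A,G,T} → {A,T} (+0)
site 1, node DH: D={T} ∩ H={T} → {T} (+0)
site 1, node QV: Q={T} ∩ V={T} → {T} (+0)
site 1, node LQV: L={A} ∪ QV={T} → {A,T} (+1)
site 1, node DHLQV: DH={T} ∩ LQV={A,T} → {T} (+0)
site 2, node DH: D={A} ∪ H={C} → {A,C} (+1)
site 2, node QV: Q={G} ∩ V={G} → {G} (+0)
site 2, node LQV: L={T} ∪ QV={G} → {G,T} (+1)
site 2, node DHLQV: DH={A,C} ∪ LQV={G,T} → {A,C,G,T} (+1)
site 3, node DH: D={T} ∪ H={G} → {G,T} (+1)
site 3, node QV: Q={G} ∪ V={T} → {G,T} (+1)
site 3, node LQV: L={C} ∪ QV={G,T} → {C,G,T} (+1)
site 3, node DHLQV: DH={G,T} ∩ LQV={C,G,T} → {G,T} (+0)
per-site changes: [3, 1, 3, 3]; total = 10

10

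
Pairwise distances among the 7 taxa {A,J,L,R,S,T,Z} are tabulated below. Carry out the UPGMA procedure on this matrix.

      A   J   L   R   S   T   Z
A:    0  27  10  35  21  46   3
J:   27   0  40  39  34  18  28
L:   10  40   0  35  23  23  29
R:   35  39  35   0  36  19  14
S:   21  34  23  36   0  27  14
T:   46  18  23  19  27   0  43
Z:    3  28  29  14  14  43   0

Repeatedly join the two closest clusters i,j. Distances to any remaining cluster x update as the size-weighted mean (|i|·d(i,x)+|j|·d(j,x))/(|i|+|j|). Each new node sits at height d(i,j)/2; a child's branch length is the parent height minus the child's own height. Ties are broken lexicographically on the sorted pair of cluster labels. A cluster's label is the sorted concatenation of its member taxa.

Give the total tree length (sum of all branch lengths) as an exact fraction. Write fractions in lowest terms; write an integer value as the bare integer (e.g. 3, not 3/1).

1. join A+Z (d=3) ⇒ AZ; edges |A|=3/2, |Z|=3/2
  updated: d(AZ,J)=55/2, d(AZ,L)=39/2, d(AZ,R)=49/2, d(AZ,S)=35/2, d(AZ,T)=89/2
2. join AZ+S (d=35/2) ⇒ ASZ; edges |AZ|=29/4, |S|=35/4
  updated: d(ASZ,J)=89/3, d(ASZ,L)=62/3, d(ASZ,R)=85/3, d(ASZ,T)=116/3
3. join J+T (d=18) ⇒ JT; edges |J|=9, |T|=9
  updated: d(ASZ,JT)=205/6, d(JT,L)=63/2, d(JT,R)=29
4. join ASZ+L (d=62/3) ⇒ ALSZ; edges |ASZ|=19/12, |L|=31/3
  updated: d(ALSZ,JT)=67/2, d(ALSZ,R)=30
5. join JT+R (d=29) ⇒ JRT; edges |JT|=11/2, |R|=29/2
  updated: d(ALSZ,JRT)=97/3
6. join ALSZ+JRT (d=97/3) ⇒ AJLRSTZ; edges |ALSZ|=35/6, |JRT|=5/3
final tree: ((((A:3/2,Z:3/2):29/4,S:35/4):19/12,L:31/3):35/6,((J:9,T:9):11/2,R:29/2):5/3)
total length: 917/12

917/12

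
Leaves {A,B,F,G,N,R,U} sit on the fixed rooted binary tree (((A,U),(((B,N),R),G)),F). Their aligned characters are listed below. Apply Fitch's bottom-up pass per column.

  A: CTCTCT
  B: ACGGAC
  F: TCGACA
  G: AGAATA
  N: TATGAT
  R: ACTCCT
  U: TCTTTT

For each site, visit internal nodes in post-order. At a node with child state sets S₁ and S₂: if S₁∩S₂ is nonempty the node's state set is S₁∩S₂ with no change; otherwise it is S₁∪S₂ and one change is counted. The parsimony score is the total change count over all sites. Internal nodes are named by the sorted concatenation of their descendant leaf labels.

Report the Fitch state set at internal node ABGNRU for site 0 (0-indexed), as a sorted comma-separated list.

site 0, node AU: A={C} ∪ U={T} → {C,T} (+1)
site 0, node BN: B={A} ∪ N={T} → {A,T} (+1)
site 0, node BNR: BN={A,T} ∩ R={A} → {A} (+0)
site 0, node BGNR: BNR={A} ∩ G={A} → {A} (+0)
site 0, node ABGNRU: AU={C,T} ∪ BGNR={A} → {A,C,T} (+1)
site 0, node ABFGNRU: ABGNRU={A,C,T} ∩ F={T} → {T} (+0)
site 1, node AU: A={T} ∪ U={C} → {C,T} (+1)
site 1, node BN: B={C} ∪ N={A} → {A,C} (+1)
site 1, node BNR: BN={A,C} ∩ R={C} → {C} (+0)
site 1, node BGNR: BNR={C} ∪ G={G} → {C,G} (+1)
site 1, node ABGNRU: AU={C,T} ∩ BGNR={C,G} → {C} (+0)
site 1, node ABFGNRU: ABGNRU={C} ∩ F={C} → {C} (+0)
site 2, node AU: A={C} ∪ U={T} → {C,T} (+1)
site 2, node BN: B={G} ∪ N={T} → {G,T} (+1)
site 2, node BNR: BN={G,T} ∩ R={T} → {T} (+0)
site 2, node BGNR: BNR={T} ∪ G={A} → {A,T} (+1)
site 2, node ABGNRU: AU={C,T} ∩ BGNR={A,T} → {T} (+0)
site 2, node ABFGNRU: ABGNRU={T} ∪ F={G} → {G,T} (+1)
site 3, node AU: A={T} ∩ U={T} → {T} (+0)
site 3, node BN: B={G} ∩ N={G} → {G} (+0)
site 3, node BNR: BN={G} ∪ R={C} → {C,G} (+1)
site 3, node BGNR: BNR={C,G} ∪ G={A} → {A,C,G} (+1)
site 3, node ABGNRU: AU={T} ∪ BGNR={A,C,G} → {A,C,G,T} (+1)
site 3, node ABFGNRU: ABGNRU={A,C,G,T} ∩ F={A} → {A} (+0)
site 4, node AU: A={C} ∪ U={T} → {C,T} (+1)
site 4, node BN: B={A} ∩ N={A} → {A} (+0)
site 4, node BNR: BN={A} ∪ R={C} → {A,C} (+1)
site 4, node BGNR: BNR={A,C} ∪ G={T} → {A,C,T} (+1)
site 4, node ABGNRU: AU={C,T} ∩ BGNR={A,C,T} → {C,T} (+0)
site 4, node ABFGNRU: ABGNRU={C,T} ∩ F={C} → {C} (+0)
site 5, node AU: A={T} ∩ U={T} → {T} (+0)
site 5, node BN: B={C} ∪ N={T} → {C,T} (+1)
site 5, node BNR: BN={C,T} ∩ R={T} → {T} (+0)
site 5, node BGNR: BNR={T} ∪ G={A} → {A,T} (+1)
site 5, node ABGNRU: AU={T} ∩ BGNR={A,T} → {T} (+0)
site 5, node ABFGNRU: ABGNRU={T} ∪ F={A} → {A,T} (+1)
per-site changes: [3, 3, 4, 3, 3, 3]; total = 19

A,C,T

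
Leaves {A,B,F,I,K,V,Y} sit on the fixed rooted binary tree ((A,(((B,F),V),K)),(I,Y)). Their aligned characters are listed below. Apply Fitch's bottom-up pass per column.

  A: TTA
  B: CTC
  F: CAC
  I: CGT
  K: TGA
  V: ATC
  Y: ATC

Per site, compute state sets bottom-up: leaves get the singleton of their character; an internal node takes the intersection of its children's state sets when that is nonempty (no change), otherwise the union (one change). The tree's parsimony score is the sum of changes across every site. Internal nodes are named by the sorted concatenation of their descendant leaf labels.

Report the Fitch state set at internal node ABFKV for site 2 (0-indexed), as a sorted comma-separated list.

A

BF@0: {C} ∩ {C} = {C} (intersection, +0)
BFV@0: {C} ∪ {A} = {A,C} (union, +1)
BFKV@0: {A,C} ∪ {T} = {A,C,T} (union, +1)
ABFKV@0: {T} ∩ {A,C,T} = {T} (intersection, +0)
IY@0: {C} ∪ {A} = {A,C} (union, +1)
ABFIKVY@0: {T} ∪ {A,C} = {A,C,T} (union, +1)
BF@1: {T} ∪ {A} = {A,T} (union, +1)
BFV@1: {A,T} ∩ {T} = {T} (intersection, +0)
BFKV@1: {T} ∪ {G} = {G,T} (union, +1)
ABFKV@1: {T} ∩ {G,T} = {T} (intersection, +0)
IY@1: {G} ∪ {T} = {G,T} (union, +1)
ABFIKVY@1: {T} ∩ {G,T} = {T} (intersection, +0)
BF@2: {C} ∩ {C} = {C} (intersection, +0)
BFV@2: {C} ∩ {C} = {C} (intersection, +0)
BFKV@2: {C} ∪ {A} = {A,C} (union, +1)
ABFKV@2: {A} ∩ {A,C} = {A} (intersection, +0)
IY@2: {T} ∪ {C} = {C,T} (union, +1)
ABFIKVY@2: {A} ∪ {C,T} = {A,C,T} (union, +1)
per-site changes: [4, 3, 3]; total = 10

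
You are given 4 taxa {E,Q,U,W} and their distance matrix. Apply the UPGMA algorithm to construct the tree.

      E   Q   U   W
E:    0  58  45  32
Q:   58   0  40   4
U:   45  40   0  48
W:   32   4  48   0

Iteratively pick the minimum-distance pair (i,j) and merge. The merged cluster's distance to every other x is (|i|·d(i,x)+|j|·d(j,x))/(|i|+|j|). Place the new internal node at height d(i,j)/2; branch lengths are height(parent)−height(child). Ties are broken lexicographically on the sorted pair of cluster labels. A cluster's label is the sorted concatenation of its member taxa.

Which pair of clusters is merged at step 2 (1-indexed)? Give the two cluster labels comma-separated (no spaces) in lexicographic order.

step 1: merge (Q,W) at d=4; branch lengths Q→2, W→2; new cluster QW
  updated: d(E,QW)=45, d(QW,U)=44
step 2: merge (QW,U) at d=44; branch lengths QW→20, U→22; new cluster QUW
  updated: d(E,QUW)=45
step 3: merge (E,QUW) at d=45; branch lengths E→45/2, QUW→1/2; new cluster EQUW
final tree: (E:45/2,((Q:2,W:2):20,U:22):1/2)
total length: 69

QW,U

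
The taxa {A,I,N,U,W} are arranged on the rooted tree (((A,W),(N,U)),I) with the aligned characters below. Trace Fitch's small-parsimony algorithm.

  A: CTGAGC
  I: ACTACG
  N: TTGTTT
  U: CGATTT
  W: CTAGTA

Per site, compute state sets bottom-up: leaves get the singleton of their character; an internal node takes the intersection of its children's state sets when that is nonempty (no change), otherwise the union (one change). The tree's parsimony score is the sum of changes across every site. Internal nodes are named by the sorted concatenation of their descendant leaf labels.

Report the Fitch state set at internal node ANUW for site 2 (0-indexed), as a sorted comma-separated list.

A,G

[col 0] AW: children A:{C}, W:{C} ∩→ {C}; cost 0
[col 0] NU: children N:{T}, U:{C} ∪→ {C,T}; cost 1
[col 0] ANUW: children AW:{C}, NU:{C,T} ∩→ {C}; cost 0
[col 0] AINUW: children ANUW:{C}, I:{A} ∪→ {A,C}; cost 1
[col 1] AW: children A:{T}, W:{T} ∩→ {T}; cost 0
[col 1] NU: children N:{T}, U:{G} ∪→ {G,T}; cost 1
[col 1] ANUW: children AW:{T}, NU:{G,T} ∩→ {T}; cost 0
[col 1] AINUW: children ANUW:{T}, I:{C} ∪→ {C,T}; cost 1
[col 2] AW: children A:{G}, W:{A} ∪→ {A,G}; cost 1
[col 2] NU: children N:{G}, U:{A} ∪→ {A,G}; cost 1
[col 2] ANUW: children AW:{A,G}, NU:{A,G} ∩→ {A,G}; cost 0
[col 2] AINUW: children ANUW:{A,G}, I:{T} ∪→ {A,G,T}; cost 1
[col 3] AW: children A:{A}, W:{G} ∪→ {A,G}; cost 1
[col 3] NU: children N:{T}, U:{T} ∩→ {T}; cost 0
[col 3] ANUW: children AW:{A,G}, NU:{T} ∪→ {A,G,T}; cost 1
[col 3] AINUW: children ANUW:{A,G,T}, I:{A} ∩→ {A}; cost 0
[col 4] AW: children A:{G}, W:{T} ∪→ {G,T}; cost 1
[col 4] NU: children N:{T}, U:{T} ∩→ {T}; cost 0
[col 4] ANUW: children AW:{G,T}, NU:{T} ∩→ {T}; cost 0
[col 4] AINUW: children ANUW:{T}, I:{C} ∪→ {C,T}; cost 1
[col 5] AW: children A:{C}, W:{A} ∪→ {A,C}; cost 1
[col 5] NU: children N:{T}, U:{T} ∩→ {T}; cost 0
[col 5] ANUW: children AW:{A,C}, NU:{T} ∪→ {A,C,T}; cost 1
[col 5] AINUW: children ANUW:{A,C,T}, I:{G} ∪→ {A,C,G,T}; cost 1
per-site changes: [2, 2, 3, 2, 2, 3]; total = 14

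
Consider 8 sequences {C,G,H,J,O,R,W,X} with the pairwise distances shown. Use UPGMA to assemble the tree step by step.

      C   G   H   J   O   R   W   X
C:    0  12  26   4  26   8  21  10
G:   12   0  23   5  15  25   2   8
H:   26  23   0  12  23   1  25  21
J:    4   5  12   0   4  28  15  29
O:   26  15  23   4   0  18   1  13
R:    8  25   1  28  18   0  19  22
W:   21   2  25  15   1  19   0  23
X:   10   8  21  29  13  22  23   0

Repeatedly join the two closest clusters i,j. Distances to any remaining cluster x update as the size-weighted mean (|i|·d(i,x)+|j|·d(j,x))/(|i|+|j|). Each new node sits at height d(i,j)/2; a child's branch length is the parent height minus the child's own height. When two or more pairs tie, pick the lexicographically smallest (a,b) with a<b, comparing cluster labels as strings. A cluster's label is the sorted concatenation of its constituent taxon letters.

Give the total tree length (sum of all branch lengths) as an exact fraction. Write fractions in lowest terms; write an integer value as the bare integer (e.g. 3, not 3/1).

505/12

1. join H+R (d=1) ⇒ HR; edges |H|=1/2, |R|=1/2
  updated: d(C,HR)=17, d(G,HR)=24, d(HR,J)=20, d(HR,O)=41/2, d(HR,W)=22, d(HR,X)=43/2
2. join O+W (d=1) ⇒ OW; edges |O|=1/2, |W|=1/2
  updated: d(C,OW)=47/2, d(G,OW)=17/2, d(HR,OW)=85/4, d(J,OW)=19/2, d(OW,X)=18
3. join C+J (d=4) ⇒ CJ; edges |C|=2, |J|=2
  updated: d(CJ,G)=17/2, d(CJ,HR)=37/2, d(CJ,OW)=33/2, d(CJ,X)=39/2
4. join G+X (d=8) ⇒ GX; edges |G|=4, |X|=4
  updated: d(CJ,GX)=14, d(GX,HR)=91/4, d(GX,OW)=53/4
5. join GX+OW (d=53/4) ⇒ GOWX; edges |GX|=21/8, |OW|=49/8
  updated: d(CJ,GOWX)=61/4, d(GOWX,HR)=22
6. join CJ+GOWX (d=61/4) ⇒ CGJOWX; edges |CJ|=45/8, |GOWX|=1
  updated: d(CGJOWX,HR)=125/6
7. join CGJOWX+HR (d=125/6) ⇒ CGHJORWX; edges |CGJOWX|=67/24, |HR|=119/12
final tree: (((C:2,J:2):45/8,((G:4,X:4):21/8,(O:1/2,W:1/2):49/8):1):67/24,(H:1/2,R:1/2):119/12)
total length: 505/12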